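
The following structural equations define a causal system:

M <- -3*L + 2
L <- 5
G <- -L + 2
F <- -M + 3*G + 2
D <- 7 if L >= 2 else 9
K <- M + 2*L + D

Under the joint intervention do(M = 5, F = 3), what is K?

The joint intervention fixes M = 5, F = 3, removing each variable's own equation.
D = 7 if L >= 2 else 9  [with L=5]  = 7
K = M + 2*L + D  [with M=5, L=5, D=7]  = 22

22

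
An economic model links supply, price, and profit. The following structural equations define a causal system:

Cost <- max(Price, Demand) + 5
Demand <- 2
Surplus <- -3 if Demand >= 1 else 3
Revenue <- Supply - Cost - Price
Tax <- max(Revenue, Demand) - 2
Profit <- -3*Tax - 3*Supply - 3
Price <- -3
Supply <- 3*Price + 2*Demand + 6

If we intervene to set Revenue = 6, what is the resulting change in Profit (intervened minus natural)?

Under do(Revenue=6), the mechanism Revenue <- Supply - Cost - Price is discarded; Revenue is fixed at 6.
Supply = 3*Price + 2*Demand + 6  [with Price=-3, Demand=2]  = 1
Tax = max(Revenue, Demand) - 2  [with Revenue=6, Demand=2]  = 4
Profit = -3*Tax - 3*Supply - 3  [with Tax=4, Supply=1]  = -18
Without intervention: Supply = 3*Price + 2*Demand + 6  [with Price=-3, Demand=2]  = 1; Cost = max(Price, Demand) + 5  [with Price=-3, Demand=2]  = 7; Revenue = Supply - Cost - Price  [with Supply=1, Cost=7, Price=-3]  = -3; Tax = max(Revenue, Demand) - 2  [with Revenue=-3, Demand=2]  = 0; Profit = -3*Tax - 3*Supply - 3  [with Tax=0, Supply=1]  = -6.
Change = -18 − (-6) = -12.

-12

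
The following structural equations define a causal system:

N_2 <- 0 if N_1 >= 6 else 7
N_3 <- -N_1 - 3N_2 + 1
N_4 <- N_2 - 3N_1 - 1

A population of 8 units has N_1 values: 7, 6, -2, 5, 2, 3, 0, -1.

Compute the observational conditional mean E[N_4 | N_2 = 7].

Observing N_2=7 restricts to units where N_2's equation naturally yields 7: N_1 ∈ {-2, 5, 2, 3, 0, -1}. In that subpopulation N_4 = 12, -9, 0, -3, 6, 9, mean 2.5.

2.5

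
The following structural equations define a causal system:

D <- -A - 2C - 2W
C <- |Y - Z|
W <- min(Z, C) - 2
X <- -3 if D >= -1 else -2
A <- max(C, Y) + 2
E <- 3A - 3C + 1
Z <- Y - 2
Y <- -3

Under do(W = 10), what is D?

-28

Intervening sets W = 10 and removes its equation (W <- min(Z, C) - 2).
Z = Y - 2  [with Y=-3]  = -5
C = |Y - Z|  [with Y=-3, Z=-5]  = 2
A = max(C, Y) + 2  [with C=2, Y=-3]  = 4
D = -A - 2C - 2W  [with A=4, C=2, W=10]  = -28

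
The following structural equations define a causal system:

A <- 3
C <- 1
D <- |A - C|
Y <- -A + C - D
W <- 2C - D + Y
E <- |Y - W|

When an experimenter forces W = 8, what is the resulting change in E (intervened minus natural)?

The intervention breaks the incoming arrows to W: W <- 2C - D + Y no longer applies, and W = 8.
D = |A - C|  [with A=3, C=1]  = 2
Y = -A + C - D  [with A=3, C=1, D=2]  = -4
E = |Y - W|  [with Y=-4, W=8]  = 12
Without intervention: D = |A - C|  [with A=3, C=1]  = 2; Y = -A + C - D  [with A=3, C=1, D=2]  = -4; W = 2C - D + Y  [with C=1, D=2, Y=-4]  = -4; E = |Y - W|  [with Y=-4, W=-4]  = 0.
Change = 12 − 0 = 12.

12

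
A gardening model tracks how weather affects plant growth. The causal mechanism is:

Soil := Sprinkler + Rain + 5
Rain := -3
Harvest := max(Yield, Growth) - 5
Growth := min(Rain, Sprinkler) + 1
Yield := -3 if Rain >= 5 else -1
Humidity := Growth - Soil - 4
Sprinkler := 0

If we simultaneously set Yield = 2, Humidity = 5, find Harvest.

-3

Setting Yield = 2, Humidity = 5 by intervention discards those variables' equations.
Growth = min(Rain, Sprinkler) + 1  [with Rain=-3, Sprinkler=0]  = -2
Harvest = max(Yield, Growth) - 5  [with Yield=2, Growth=-2]  = -3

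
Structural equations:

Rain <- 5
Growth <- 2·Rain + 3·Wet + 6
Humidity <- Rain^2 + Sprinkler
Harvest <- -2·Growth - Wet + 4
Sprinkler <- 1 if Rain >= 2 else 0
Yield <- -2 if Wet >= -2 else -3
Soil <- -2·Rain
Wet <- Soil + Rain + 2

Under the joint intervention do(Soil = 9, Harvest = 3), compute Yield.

Under do(Soil = 9, Harvest = 3), each intervened variable's structural equation is replaced by its fixed value.
Wet = Soil + Rain + 2  [with Soil=9, Rain=5]  = 16
Yield = -2 if Wet >= -2 else -3  [with Wet=16]  = -2

-2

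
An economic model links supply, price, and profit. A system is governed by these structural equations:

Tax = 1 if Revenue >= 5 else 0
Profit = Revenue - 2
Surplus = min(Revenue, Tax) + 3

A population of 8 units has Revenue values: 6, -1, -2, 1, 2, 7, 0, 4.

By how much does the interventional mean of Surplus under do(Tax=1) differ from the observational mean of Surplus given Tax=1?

do(Tax=1) breaks Tax's dependence on Revenue. With Tax=1 fixed, Surplus across the units is 4, 2, 1, 4, 4, 4, 3, 4, mean 3.25.
Conditioning on Tax=1 selects the 2 unit(s) with Revenue ∈ {6, 7}. Their Surplus values: 4, 4. Mean = 4.
Difference = 3.25 − 4 = -0.75.

-0.75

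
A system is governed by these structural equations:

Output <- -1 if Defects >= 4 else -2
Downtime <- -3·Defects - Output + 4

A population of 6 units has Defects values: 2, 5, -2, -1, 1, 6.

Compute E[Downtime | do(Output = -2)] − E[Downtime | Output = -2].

Under do(Output=-2), Output's equation is replaced by Output=-2 for every unit. Per-unit Downtime: 0, -9, 12, 9, 3, -12. Mean = 0.5.
E[Downtime|Output=-2] averages over only the 4 units with Output=-2 (Defects = 2, -2, -1, 1): Downtime = 0, 12, 9, 3, mean 6.
Difference = 0.5 − 6 = -5.5.

-5.5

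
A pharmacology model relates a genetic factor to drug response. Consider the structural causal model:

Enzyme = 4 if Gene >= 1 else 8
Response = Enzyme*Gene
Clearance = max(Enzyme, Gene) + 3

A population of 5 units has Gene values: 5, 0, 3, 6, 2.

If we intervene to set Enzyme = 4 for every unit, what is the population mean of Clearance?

7.6

The intervention sets Enzyme=4 in all 5 units regardless of Gene. Recomputing Clearance per unit gives 8, 7, 7, 9, 7; average 7.6.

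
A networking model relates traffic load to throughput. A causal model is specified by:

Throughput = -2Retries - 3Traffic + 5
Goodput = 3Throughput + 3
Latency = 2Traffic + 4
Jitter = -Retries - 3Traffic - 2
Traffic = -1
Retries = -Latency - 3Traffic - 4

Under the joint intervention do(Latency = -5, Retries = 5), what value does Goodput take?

Under do(Latency = -5, Retries = 5), each intervened variable's structural equation is replaced by its fixed value.
Throughput = -2Retries - 3Traffic + 5  [with Retries=5, Traffic=-1]  = -2
Goodput = 3Throughput + 3  [with Throughput=-2]  = -3

-3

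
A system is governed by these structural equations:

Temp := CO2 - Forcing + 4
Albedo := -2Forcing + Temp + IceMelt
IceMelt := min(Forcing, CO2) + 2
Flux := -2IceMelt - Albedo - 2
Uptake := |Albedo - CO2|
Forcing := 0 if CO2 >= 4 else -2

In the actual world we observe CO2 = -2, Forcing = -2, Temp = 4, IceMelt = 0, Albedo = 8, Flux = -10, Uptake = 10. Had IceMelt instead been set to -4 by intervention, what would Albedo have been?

4

Intervening sets IceMelt = -4 and removes its equation (IceMelt := min(Forcing, CO2) + 2).
Forcing = 0 if CO2 >= 4 else -2  [with CO2=-2]  = -2
Temp = CO2 - Forcing + 4  [with CO2=-2, Forcing=-2]  = 4
Albedo = -2Forcing + Temp + IceMelt  [with Forcing=-2, Temp=4, IceMelt=-4]  = 4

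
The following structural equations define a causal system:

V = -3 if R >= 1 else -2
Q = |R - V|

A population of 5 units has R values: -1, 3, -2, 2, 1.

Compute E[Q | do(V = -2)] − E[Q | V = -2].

do(V=-2) breaks V's dependence on R. With V=-2 fixed, Q across the units is 1, 5, 0, 4, 3, mean 2.6.
Observing V=-2 restricts to units where V's equation naturally yields -2: R ∈ {-1, -2}. In that subpopulation Q = 1, 0, mean 0.5.
Difference = 2.6 − 0.5 = 2.1.

2.1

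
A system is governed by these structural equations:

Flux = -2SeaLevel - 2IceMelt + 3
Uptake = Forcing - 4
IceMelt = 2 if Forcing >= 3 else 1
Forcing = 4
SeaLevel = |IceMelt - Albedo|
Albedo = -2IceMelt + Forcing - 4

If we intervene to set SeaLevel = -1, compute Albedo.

-4

Under do(SeaLevel=-1), the mechanism SeaLevel = |IceMelt - Albedo| is discarded; SeaLevel is fixed at -1.
Since Albedo is not a descendant of the intervened variable, it is unaffected.
IceMelt = 2 if Forcing >= 3 else 1  [with Forcing=4]  = 2
Albedo = -2IceMelt + Forcing - 4  [with IceMelt=2, Forcing=4]  = -4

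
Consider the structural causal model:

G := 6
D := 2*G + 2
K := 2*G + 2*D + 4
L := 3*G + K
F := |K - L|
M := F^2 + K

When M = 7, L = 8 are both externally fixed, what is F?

36

Setting M = 7, L = 8 by intervention discards those variables' equations.
D = 2*G + 2  [with G=6]  = 14
K = 2*G + 2*D + 4  [with G=6, D=14]  = 44
F = |K - L|  [with K=44, L=8]  = 36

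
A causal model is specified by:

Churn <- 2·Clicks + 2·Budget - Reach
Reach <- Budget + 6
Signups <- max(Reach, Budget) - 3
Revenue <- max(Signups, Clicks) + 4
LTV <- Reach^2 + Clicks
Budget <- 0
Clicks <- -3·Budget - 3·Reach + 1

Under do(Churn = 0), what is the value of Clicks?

do(Churn=0) replaces the equation Churn <- 2·Clicks + 2·Budget - Reach with the constant Churn = 0.
Clicks is not downstream of the intervention, so its value is determined by the original equations.
Reach = Budget + 6  [with Budget=0]  = 6
Clicks = -3·Budget - 3·Reach + 1  [with Budget=0, Reach=6]  = -17

-17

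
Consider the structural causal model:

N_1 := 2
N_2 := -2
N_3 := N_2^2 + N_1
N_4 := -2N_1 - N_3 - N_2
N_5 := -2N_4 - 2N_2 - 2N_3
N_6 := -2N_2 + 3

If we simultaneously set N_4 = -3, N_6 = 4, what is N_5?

-2

Setting N_4 = -3, N_6 = 4 by intervention discards those variables' equations.
N_3 = N_2^2 + N_1  [with N_2=-2, N_1=2]  = 6
N_5 = -2N_4 - 2N_2 - 2N_3  [with N_4=-3, N_2=-2, N_3=6]  = -2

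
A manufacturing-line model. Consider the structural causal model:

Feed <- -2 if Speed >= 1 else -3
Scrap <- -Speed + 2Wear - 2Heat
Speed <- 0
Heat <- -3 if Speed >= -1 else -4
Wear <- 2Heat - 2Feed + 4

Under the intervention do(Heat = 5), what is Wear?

The intervention breaks the incoming arrows to Heat: Heat <- -3 if Speed >= -1 else -4 no longer applies, and Heat = 5.
Feed = -2 if Speed >= 1 else -3  [with Speed=0]  = -3
Wear = 2Heat - 2Feed + 4  [with Heat=5, Feed=-3]  = 20

20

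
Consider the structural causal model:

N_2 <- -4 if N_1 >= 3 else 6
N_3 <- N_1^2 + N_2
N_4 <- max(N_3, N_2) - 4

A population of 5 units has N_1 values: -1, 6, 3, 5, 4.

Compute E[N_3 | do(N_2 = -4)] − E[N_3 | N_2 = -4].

-4.1

The intervention sets N_2=-4 in all 5 units regardless of N_1. Recomputing N_3 per unit gives -3, 32, 5, 21, 12; average 13.4.
E[N_3|N_2=-4] averages over only the 4 units with N_2=-4 (N_1 = 6, 3, 5, 4): N_3 = 32, 5, 21, 12, mean 17.5.
Difference = 13.4 − 17.5 = -4.1.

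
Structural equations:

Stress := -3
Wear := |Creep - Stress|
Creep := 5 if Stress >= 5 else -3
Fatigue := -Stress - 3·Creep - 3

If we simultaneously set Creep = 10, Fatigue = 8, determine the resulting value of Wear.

The joint intervention fixes Creep = 10, Fatigue = 8, removing each variable's own equation.
Wear = |Creep - Stress|  [with Creep=10, Stress=-3]  = 13

13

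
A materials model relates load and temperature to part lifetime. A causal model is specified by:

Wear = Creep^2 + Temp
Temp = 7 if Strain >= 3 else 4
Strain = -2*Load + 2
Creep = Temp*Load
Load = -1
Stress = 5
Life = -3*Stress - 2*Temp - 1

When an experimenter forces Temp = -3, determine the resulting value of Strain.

4

Under do(Temp=-3), the mechanism Temp = 7 if Strain >= 3 else 4 is discarded; Temp is fixed at -3.
Since Strain is not a descendant of the intervened variable, it is unaffected.
Strain = -2*Load + 2  [with Load=-1]  = 4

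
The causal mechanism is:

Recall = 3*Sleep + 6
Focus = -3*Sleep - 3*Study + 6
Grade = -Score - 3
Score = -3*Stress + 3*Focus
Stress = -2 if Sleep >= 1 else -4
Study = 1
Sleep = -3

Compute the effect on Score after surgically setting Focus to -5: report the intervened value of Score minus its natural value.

Intervening sets Focus = -5 and removes its equation (Focus = -3*Sleep - 3*Study + 6).
Stress = -2 if Sleep >= 1 else -4  [with Sleep=-3]  = -4
Score = -3*Stress + 3*Focus  [with Stress=-4, Focus=-5]  = -3
Without intervention: Stress = -2 if Sleep >= 1 else -4  [with Sleep=-3]  = -4; Focus = -3*Sleep - 3*Study + 6  [with Sleep=-3, Study=1]  = 12; Score = -3*Stress + 3*Focus  [with Stress=-4, Focus=12]  = 48.
Change = -3 − 48 = -51.

-51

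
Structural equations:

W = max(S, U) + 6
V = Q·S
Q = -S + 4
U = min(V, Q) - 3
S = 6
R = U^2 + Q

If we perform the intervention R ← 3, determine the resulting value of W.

12

The intervention breaks the incoming arrows to R: R = U^2 + Q no longer applies, and R = 3.
Since W is not a descendant of the intervened variable, it is unaffected.
Q = -S + 4  [with S=6]  = -2
V = Q·S  [with Q=-2, S=6]  = -12
U = min(V, Q) - 3  [with V=-12, Q=-2]  = -15
W = max(S, U) + 6  [with S=6, U=-15]  = 12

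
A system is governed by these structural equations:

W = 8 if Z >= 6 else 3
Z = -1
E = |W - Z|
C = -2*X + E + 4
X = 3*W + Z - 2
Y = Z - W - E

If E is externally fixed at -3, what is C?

-11

Intervening sets E = -3 and removes its equation (E = |W - Z|).
W = 8 if Z >= 6 else 3  [with Z=-1]  = 3
X = 3*W + Z - 2  [with W=3, Z=-1]  = 6
C = -2*X + E + 4  [with X=6, E=-3]  = -11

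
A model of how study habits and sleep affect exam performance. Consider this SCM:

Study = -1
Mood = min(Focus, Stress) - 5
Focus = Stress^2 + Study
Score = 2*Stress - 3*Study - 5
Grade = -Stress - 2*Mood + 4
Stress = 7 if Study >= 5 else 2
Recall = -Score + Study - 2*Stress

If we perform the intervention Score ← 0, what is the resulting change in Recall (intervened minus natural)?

2

Under do(Score=0), the mechanism Score = 2*Stress - 3*Study - 5 is discarded; Score is fixed at 0.
Stress = 7 if Study >= 5 else 2  [with Study=-1]  = 2
Recall = -Score + Study - 2*Stress  [with Score=0, Study=-1, Stress=2]  = -5
Without intervention: Stress = 7 if Study >= 5 else 2  [with Study=-1]  = 2; Score = 2*Stress - 3*Study - 5  [with Stress=2, Study=-1]  = 2; Recall = -Score + Study - 2*Stress  [with Score=2, Study=-1, Stress=2]  = -7.
Change = -5 − (-7) = 2.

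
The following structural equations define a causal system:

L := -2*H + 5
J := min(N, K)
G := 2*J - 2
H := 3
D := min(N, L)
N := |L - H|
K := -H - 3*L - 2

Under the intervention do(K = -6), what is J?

-6

Under do(K=-6), the mechanism K := -H - 3*L - 2 is discarded; K is fixed at -6.
L = -2*H + 5  [with H=3]  = -1
N = |L - H|  [with L=-1, H=3]  = 4
J = min(N, K)  [with N=4, K=-6]  = -6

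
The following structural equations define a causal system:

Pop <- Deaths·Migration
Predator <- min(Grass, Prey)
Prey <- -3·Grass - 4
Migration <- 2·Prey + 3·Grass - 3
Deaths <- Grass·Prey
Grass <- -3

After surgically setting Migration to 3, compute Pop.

The intervention breaks the incoming arrows to Migration: Migration <- 2·Prey + 3·Grass - 3 no longer applies, and Migration = 3.
Prey = -3·Grass - 4  [with Grass=-3]  = 5
Deaths = Grass·Prey  [with Grass=-3, Prey=5]  = -15
Pop = Deaths·Migration  [with Deaths=-15, Migration=3]  = -45

-45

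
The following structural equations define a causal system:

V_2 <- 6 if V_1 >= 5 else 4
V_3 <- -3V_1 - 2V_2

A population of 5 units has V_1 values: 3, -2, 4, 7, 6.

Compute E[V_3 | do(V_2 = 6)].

-22.8

do(V_2=6) breaks V_2's dependence on V_1. With V_2=6 fixed, V_3 across the units is -21, -6, -24, -33, -30, mean -22.8.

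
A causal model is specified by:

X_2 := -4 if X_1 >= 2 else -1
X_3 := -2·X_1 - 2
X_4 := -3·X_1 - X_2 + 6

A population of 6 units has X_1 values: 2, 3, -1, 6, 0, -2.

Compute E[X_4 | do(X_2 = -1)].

3

Every unit gets X_2=-1 under the intervention. X_4 values become 1, -2, 10, -11, 7, 13; E[X_4|do(X_2=-1)] = 3.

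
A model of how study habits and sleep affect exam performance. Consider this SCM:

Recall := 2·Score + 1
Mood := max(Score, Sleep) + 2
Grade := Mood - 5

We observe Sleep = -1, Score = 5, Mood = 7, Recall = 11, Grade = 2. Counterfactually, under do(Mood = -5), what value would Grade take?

-10

do(Mood=-5) replaces the equation Mood := max(Score, Sleep) + 2 with the constant Mood = -5.
Grade = Mood - 5  [with Mood=-5]  = -10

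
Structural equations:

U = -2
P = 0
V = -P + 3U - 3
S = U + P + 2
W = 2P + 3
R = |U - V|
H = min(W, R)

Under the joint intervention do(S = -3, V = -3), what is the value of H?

1

The joint intervention fixes S = -3, V = -3, removing each variable's own equation.
W = 2P + 3  [with P=0]  = 3
R = |U - V|  [with U=-2, V=-3]  = 1
H = min(W, R)  [with W=3, R=1]  = 1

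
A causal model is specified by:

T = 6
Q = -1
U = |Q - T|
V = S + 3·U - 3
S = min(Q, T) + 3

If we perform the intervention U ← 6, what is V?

17

Intervening sets U = 6 and removes its equation (U = |Q - T|).
S = min(Q, T) + 3  [with Q=-1, T=6]  = 2
V = S + 3·U - 3  [with S=2, U=6]  = 17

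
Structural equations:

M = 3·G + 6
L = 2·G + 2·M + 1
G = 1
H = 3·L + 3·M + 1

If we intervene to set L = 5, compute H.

The intervention breaks the incoming arrows to L: L = 2·G + 2·M + 1 no longer applies, and L = 5.
M = 3·G + 6  [with G=1]  = 9
H = 3·L + 3·M + 1  [with L=5, M=9]  = 43

43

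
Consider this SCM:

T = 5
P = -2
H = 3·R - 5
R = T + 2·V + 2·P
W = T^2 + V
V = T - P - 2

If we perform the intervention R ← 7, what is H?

Under do(R=7), the mechanism R = T + 2·V + 2·P is discarded; R is fixed at 7.
H = 3·R - 5  [with R=7]  = 16

16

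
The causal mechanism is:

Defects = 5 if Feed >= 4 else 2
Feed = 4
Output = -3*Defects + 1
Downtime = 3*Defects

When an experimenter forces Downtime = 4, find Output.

Under do(Downtime=4), the mechanism Downtime = 3*Defects is discarded; Downtime is fixed at 4.
Since Output is not a descendant of the intervened variable, it is unaffected.
Defects = 5 if Feed >= 4 else 2  [with Feed=4]  = 5
Output = -3*Defects + 1  [with Defects=5]  = -14

-14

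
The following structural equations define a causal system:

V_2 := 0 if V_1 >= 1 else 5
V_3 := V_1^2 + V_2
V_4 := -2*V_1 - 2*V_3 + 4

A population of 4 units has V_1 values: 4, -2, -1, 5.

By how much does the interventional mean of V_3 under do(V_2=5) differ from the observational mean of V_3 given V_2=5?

do(V_2=5) breaks V_2's dependence on V_1. With V_2=5 fixed, V_3 across the units is 21, 9, 6, 30, mean 16.5.
Conditioning on V_2=5 selects the 2 unit(s) with V_1 ∈ {-2, -1}. Their V_3 values: 9, 6. Mean = 7.5.
Difference = 16.5 − 7.5 = 9.

9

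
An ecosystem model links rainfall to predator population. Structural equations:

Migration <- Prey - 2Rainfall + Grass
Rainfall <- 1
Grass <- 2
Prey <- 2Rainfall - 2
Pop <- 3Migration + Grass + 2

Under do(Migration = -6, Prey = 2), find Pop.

The joint intervention fixes Migration = -6, Prey = 2, removing each variable's own equation.
Pop = 3Migration + Grass + 2  [with Migration=-6, Grass=2]  = -14

-14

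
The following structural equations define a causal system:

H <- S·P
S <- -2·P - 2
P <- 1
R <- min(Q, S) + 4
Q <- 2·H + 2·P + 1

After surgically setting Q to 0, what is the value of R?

Intervening sets Q = 0 and removes its equation (Q <- 2·H + 2·P + 1).
S = -2·P - 2  [with P=1]  = -4
R = min(Q, S) + 4  [with Q=0, S=-4]  = 0

0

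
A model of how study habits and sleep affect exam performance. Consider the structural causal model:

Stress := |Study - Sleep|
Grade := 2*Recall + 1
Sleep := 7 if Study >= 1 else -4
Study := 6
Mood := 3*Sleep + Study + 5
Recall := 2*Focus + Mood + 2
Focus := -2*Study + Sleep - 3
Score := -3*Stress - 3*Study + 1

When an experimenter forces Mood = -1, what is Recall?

Intervening sets Mood = -1 and removes its equation (Mood := 3*Sleep + Study + 5).
Sleep = 7 if Study >= 1 else -4  [with Study=6]  = 7
Focus = -2*Study + Sleep - 3  [with Study=6, Sleep=7]  = -8
Recall = 2*Focus + Mood + 2  [with Focus=-8, Mood=-1]  = -15

-15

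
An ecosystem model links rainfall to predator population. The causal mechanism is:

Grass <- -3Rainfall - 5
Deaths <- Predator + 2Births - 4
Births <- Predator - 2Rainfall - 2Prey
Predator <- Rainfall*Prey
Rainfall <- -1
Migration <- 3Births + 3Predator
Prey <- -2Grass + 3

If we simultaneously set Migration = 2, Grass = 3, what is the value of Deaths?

Under do(Migration = 2, Grass = 3), each intervened variable's structural equation is replaced by its fixed value.
Prey = -2Grass + 3  [with Grass=3]  = -3
Predator = Rainfall*Prey  [with Rainfall=-1, Prey=-3]  = 3
Births = Predator - 2Rainfall - 2Prey  [with Predator=3, Rainfall=-1, Prey=-3]  = 11
Deaths = Predator + 2Births - 4  [with Predator=3, Births=11]  = 21

21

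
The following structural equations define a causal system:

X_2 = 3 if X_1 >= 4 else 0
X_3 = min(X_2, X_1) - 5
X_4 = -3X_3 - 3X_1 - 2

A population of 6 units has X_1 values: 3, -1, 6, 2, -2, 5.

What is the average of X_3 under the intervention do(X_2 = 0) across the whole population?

The intervention sets X_2=0 in all 6 units regardless of X_1. Recomputing X_3 per unit gives -5, -6, -5, -5, -7, -5; average -5.5.

-5.5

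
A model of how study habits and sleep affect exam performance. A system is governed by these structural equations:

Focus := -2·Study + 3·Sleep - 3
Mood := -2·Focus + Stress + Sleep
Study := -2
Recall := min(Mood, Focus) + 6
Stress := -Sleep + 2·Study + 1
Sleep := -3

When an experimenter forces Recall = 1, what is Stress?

do(Recall=1) replaces the equation Recall := min(Mood, Focus) + 6 with the constant Recall = 1.
Stress is not downstream of the intervention, so its value is determined by the original equations.
Stress = -Sleep + 2·Study + 1  [with Sleep=-3, Study=-2]  = 0

0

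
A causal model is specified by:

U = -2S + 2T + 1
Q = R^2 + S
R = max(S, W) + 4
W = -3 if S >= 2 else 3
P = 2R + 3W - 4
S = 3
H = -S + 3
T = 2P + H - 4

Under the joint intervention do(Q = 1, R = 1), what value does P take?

-11

Setting Q = 1, R = 1 by intervention discards those variables' equations.
W = -3 if S >= 2 else 3  [with S=3]  = -3
P = 2R + 3W - 4  [with R=1, W=-3]  = -11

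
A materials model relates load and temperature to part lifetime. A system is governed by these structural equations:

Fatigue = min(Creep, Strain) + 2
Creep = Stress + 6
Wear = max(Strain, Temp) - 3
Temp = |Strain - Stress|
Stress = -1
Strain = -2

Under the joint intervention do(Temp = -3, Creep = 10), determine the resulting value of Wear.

Setting Temp = -3, Creep = 10 by intervention discards those variables' equations.
Wear = max(Strain, Temp) - 3  [with Strain=-2, Temp=-3]  = -5

-5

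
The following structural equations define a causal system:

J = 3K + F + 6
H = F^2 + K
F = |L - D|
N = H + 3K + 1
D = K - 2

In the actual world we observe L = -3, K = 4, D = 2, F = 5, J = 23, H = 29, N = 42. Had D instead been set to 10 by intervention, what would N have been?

186

The intervention breaks the incoming arrows to D: D = K - 2 no longer applies, and D = 10.
F = |L - D|  [with L=-3, D=10]  = 13
H = F^2 + K  [with F=13, K=4]  = 173
N = H + 3K + 1  [with H=173, K=4]  = 186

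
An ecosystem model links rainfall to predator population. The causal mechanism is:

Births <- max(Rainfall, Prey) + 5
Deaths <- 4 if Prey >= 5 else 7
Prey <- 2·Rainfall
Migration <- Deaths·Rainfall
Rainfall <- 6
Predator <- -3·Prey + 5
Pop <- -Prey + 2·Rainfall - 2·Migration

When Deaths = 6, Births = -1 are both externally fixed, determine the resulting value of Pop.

-72

Setting Deaths = 6, Births = -1 by intervention discards those variables' equations.
Prey = 2·Rainfall  [with Rainfall=6]  = 12
Migration = Deaths·Rainfall  [with Deaths=6, Rainfall=6]  = 36
Pop = -Prey + 2·Rainfall - 2·Migration  [with Prey=12, Rainfall=6, Migration=36]  = -72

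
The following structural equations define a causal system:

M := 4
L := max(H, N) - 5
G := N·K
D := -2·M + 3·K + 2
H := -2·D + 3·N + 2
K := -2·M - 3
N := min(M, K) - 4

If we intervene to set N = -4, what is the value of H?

68

do(N=-4) replaces the equation N := min(M, K) - 4 with the constant N = -4.
K = -2·M - 3  [with M=4]  = -11
D = -2·M + 3·K + 2  [with M=4, K=-11]  = -39
H = -2·D + 3·N + 2  [with D=-39, N=-4]  = 68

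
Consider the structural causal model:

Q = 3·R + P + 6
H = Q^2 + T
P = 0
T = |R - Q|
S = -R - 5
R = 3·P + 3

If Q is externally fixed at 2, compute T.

The intervention breaks the incoming arrows to Q: Q = 3·R + P + 6 no longer applies, and Q = 2.
R = 3·P + 3  [with P=0]  = 3
T = |R - Q|  [with R=3, Q=2]  = 1

1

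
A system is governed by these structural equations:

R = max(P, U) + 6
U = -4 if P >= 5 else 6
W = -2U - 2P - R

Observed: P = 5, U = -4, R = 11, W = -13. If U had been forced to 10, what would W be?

Under do(U=10), the mechanism U = -4 if P >= 5 else 6 is discarded; U is fixed at 10.
R = max(P, U) + 6  [with P=5, U=10]  = 16
W = -2U - 2P - R  [with U=10, P=5, R=16]  = -46

-46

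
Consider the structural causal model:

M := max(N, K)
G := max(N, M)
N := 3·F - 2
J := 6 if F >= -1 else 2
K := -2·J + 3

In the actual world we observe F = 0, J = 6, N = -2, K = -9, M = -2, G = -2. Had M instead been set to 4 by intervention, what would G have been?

The intervention breaks the incoming arrows to M: M := max(N, K) no longer applies, and M = 4.
N = 3·F - 2  [with F=0]  = -2
G = max(N, M)  [with N=-2, M=4]  = 4

4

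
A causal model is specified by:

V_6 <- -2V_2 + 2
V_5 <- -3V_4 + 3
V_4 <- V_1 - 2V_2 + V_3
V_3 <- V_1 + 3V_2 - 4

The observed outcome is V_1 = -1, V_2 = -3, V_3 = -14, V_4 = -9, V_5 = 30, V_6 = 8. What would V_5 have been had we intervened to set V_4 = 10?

-27

Intervening sets V_4 = 10 and removes its equation (V_4 <- V_1 - 2V_2 + V_3).
V_5 = -3V_4 + 3  [with V_4=10]  = -27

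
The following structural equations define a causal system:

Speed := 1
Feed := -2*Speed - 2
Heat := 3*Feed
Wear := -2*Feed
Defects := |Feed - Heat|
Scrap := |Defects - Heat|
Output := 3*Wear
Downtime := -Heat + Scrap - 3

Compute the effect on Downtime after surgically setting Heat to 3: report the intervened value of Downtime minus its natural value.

-31

The intervention breaks the incoming arrows to Heat: Heat := 3*Feed no longer applies, and Heat = 3.
Feed = -2*Speed - 2  [with Speed=1]  = -4
Defects = |Feed - Heat|  [with Feed=-4, Heat=3]  = 7
Scrap = |Defects - Heat|  [with Defects=7, Heat=3]  = 4
Downtime = -Heat + Scrap - 3  [with Heat=3, Scrap=4]  = -2
Without intervention: Feed = -2*Speed - 2  [with Speed=1]  = -4; Heat = 3*Feed  [with Feed=-4]  = -12; Defects = |Feed - Heat|  [with Feed=-4, Heat=-12]  = 8; Scrap = |Defects - Heat|  [with Defects=8, Heat=-12]  = 20; Downtime = -Heat + Scrap - 3  [with Heat=-12, Scrap=20]  = 29.
Change = -2 − 29 = -31.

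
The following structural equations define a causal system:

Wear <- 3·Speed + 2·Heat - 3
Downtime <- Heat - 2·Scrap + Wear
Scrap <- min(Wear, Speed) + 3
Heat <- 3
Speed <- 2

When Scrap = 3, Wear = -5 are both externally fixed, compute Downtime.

-8

The joint intervention fixes Scrap = 3, Wear = -5, removing each variable's own equation.
Downtime = Heat - 2·Scrap + Wear  [with Heat=3, Scrap=3, Wear=-5]  = -8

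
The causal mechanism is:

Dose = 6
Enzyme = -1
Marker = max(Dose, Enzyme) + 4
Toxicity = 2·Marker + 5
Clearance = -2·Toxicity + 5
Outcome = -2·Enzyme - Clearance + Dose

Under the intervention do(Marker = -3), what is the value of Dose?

6

Under do(Marker=-3), the mechanism Marker = max(Dose, Enzyme) + 4 is discarded; Marker is fixed at -3.
Dose is not downstream of the intervention, so its value is determined by the original equations.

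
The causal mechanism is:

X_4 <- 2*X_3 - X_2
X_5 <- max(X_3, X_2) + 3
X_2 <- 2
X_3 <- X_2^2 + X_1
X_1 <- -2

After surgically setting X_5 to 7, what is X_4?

2

The intervention breaks the incoming arrows to X_5: X_5 <- max(X_3, X_2) + 3 no longer applies, and X_5 = 7.
Since X_4 is not a descendant of the intervened variable, it is unaffected.
X_3 = X_2^2 + X_1  [with X_2=2, X_1=-2]  = 2
X_4 = 2*X_3 - X_2  [with X_3=2, X_2=2]  = 2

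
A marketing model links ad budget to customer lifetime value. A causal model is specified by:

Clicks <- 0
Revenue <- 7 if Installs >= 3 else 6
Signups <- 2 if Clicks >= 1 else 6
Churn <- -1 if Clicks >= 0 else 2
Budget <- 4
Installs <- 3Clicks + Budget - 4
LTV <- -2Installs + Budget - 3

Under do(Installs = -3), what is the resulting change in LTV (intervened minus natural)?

6

The intervention breaks the incoming arrows to Installs: Installs <- 3Clicks + Budget - 4 no longer applies, and Installs = -3.
LTV = -2Installs + Budget - 3  [with Installs=-3, Budget=4]  = 7
Without intervention: Installs = 3Clicks + Budget - 4  [with Clicks=0, Budget=4]  = 0; LTV = -2Installs + Budget - 3  [with Installs=0, Budget=4]  = 1.
Change = 7 − 1 = 6.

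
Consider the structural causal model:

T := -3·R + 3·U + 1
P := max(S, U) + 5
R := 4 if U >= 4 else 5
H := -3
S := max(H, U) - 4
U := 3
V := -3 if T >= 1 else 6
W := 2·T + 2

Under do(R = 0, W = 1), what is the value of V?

-3

Setting R = 0, W = 1 by intervention discards those variables' equations.
T = -3·R + 3·U + 1  [with R=0, U=3]  = 10
V = -3 if T >= 1 else 6  [with T=10]  = -3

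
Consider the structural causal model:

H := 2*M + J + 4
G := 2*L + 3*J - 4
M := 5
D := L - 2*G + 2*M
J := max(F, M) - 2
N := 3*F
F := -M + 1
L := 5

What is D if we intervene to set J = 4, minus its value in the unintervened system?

The intervention breaks the incoming arrows to J: J := max(F, M) - 2 no longer applies, and J = 4.
G = 2*L + 3*J - 4  [with L=5, J=4]  = 18
D = L - 2*G + 2*M  [with L=5, G=18, M=5]  = -21
Without intervention: F = -M + 1  [with M=5]  = -4; J = max(F, M) - 2  [with F=-4, M=5]  = 3; G = 2*L + 3*J - 4  [with L=5, J=3]  = 15; D = L - 2*G + 2*M  [with L=5, G=15, M=5]  = -15.
Change = -21 − (-15) = -6.

-6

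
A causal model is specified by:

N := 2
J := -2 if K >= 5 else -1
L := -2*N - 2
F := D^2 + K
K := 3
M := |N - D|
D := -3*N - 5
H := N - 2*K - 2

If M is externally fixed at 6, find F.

124

do(M=6) replaces the equation M := |N - D| with the constant M = 6.
No directed path runs from M to F, so F keeps its natural value.
D = -3*N - 5  [with N=2]  = -11
F = D^2 + K  [with D=-11, K=3]  = 124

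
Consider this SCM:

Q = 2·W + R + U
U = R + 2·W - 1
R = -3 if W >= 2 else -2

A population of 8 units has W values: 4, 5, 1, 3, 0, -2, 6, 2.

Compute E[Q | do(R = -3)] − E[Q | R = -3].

-6.5

Under do(R=-3), R's equation is replaced by R=-3 for every unit. Per-unit Q: 9, 13, -3, 5, -7, -15, 17, 1. Mean = 2.5.
Observing R=-3 restricts to units where R's equation naturally yields -3: W ∈ {4, 5, 3, 6, 2}. In that subpopulation Q = 9, 13, 5, 17, 1, mean 9.
Difference = 2.5 − 9 = -6.5.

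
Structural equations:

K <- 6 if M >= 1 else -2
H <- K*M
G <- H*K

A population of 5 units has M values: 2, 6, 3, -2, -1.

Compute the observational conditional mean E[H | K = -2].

Observing K=-2 restricts to units where K's equation naturally yields -2: M ∈ {-2, -1}. In that subpopulation H = 4, 2, mean 3.

3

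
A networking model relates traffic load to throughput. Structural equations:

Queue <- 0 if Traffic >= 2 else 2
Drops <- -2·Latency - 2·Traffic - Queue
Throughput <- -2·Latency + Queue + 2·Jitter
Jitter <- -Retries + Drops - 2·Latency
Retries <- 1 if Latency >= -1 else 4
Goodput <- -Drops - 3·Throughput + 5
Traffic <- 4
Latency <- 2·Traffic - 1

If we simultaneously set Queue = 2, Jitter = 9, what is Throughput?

6

Under do(Queue = 2, Jitter = 9), each intervened variable's structural equation is replaced by its fixed value.
Latency = 2·Traffic - 1  [with Traffic=4]  = 7
Throughput = -2·Latency + Queue + 2·Jitter  [with Latency=7, Queue=2, Jitter=9]  = 6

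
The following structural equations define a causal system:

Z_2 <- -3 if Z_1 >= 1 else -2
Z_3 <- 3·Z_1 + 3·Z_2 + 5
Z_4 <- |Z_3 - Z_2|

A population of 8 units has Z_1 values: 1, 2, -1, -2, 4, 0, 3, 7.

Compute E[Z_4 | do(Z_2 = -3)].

7.25

do(Z_2=-3) breaks Z_2's dependence on Z_1. With Z_2=-3 fixed, Z_4 across the units is 2, 5, 4, 7, 11, 1, 8, 20, mean 7.25.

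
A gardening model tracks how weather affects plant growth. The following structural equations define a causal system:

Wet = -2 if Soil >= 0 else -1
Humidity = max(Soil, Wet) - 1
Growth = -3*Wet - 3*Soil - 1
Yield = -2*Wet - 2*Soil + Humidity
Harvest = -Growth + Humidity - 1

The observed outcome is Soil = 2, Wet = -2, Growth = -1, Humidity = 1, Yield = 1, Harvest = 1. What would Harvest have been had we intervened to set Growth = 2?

-2

The intervention breaks the incoming arrows to Growth: Growth = -3*Wet - 3*Soil - 1 no longer applies, and Growth = 2.
Wet = -2 if Soil >= 0 else -1  [with Soil=2]  = -2
Humidity = max(Soil, Wet) - 1  [with Soil=2, Wet=-2]  = 1
Harvest = -Growth + Humidity - 1  [with Growth=2, Humidity=1]  = -2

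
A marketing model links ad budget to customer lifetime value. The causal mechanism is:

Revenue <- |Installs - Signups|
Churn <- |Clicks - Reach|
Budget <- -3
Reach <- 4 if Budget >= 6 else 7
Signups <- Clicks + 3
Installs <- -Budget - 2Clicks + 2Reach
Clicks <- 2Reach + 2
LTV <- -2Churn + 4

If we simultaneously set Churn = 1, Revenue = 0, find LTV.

The joint intervention fixes Churn = 1, Revenue = 0, removing each variable's own equation.
LTV = -2Churn + 4  [with Churn=1]  = 2

2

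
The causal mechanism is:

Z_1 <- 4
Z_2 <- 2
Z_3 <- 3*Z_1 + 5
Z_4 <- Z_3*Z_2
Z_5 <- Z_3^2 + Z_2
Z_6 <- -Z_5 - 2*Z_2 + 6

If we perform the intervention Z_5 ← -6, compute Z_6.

The intervention breaks the incoming arrows to Z_5: Z_5 <- Z_3^2 + Z_2 no longer applies, and Z_5 = -6.
Z_6 = -Z_5 - 2*Z_2 + 6  [with Z_5=-6, Z_2=2]  = 8

8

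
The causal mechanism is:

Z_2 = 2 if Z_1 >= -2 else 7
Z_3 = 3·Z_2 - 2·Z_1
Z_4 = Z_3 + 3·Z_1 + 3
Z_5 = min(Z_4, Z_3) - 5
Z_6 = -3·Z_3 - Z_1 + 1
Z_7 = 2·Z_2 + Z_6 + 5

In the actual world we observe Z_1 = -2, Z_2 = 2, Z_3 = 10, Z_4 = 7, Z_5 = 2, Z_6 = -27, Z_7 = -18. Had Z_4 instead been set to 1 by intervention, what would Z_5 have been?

-4

Intervening sets Z_4 = 1 and removes its equation (Z_4 = Z_3 + 3·Z_1 + 3).
Z_2 = 2 if Z_1 >= -2 else 7  [with Z_1=-2]  = 2
Z_3 = 3·Z_2 - 2·Z_1  [with Z_2=2, Z_1=-2]  = 10
Z_5 = min(Z_4, Z_3) - 5  [with Z_4=1, Z_3=10]  = -4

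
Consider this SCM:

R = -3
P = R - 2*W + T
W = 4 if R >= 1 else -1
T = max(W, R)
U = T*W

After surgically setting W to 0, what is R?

-3

Under do(W=0), the mechanism W = 4 if R >= 1 else -1 is discarded; W is fixed at 0.
R is not downstream of the intervention, so its value is determined by the original equations.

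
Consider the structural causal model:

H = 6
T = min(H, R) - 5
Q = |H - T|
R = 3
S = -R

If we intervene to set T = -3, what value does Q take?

The intervention breaks the incoming arrows to T: T = min(H, R) - 5 no longer applies, and T = -3.
Q = |H - T|  [with H=6, T=-3]  = 9

9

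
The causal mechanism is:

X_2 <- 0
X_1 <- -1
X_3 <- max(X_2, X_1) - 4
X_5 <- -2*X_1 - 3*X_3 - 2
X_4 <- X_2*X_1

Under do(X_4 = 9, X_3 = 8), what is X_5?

-24

The joint intervention fixes X_4 = 9, X_3 = 8, removing each variable's own equation.
X_5 = -2*X_1 - 3*X_3 - 2  [with X_1=-1, X_3=8]  = -24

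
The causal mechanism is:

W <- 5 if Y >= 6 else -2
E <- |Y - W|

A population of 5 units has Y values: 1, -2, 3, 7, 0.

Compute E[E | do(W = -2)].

Under do(W=-2), W's equation is replaced by W=-2 for every unit. Per-unit E: 3, 0, 5, 9, 2. Mean = 3.8.

3.8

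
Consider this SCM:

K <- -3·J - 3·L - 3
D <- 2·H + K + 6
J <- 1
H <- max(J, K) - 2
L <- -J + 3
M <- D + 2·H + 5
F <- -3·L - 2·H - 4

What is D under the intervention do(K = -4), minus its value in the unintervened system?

do(K=-4) replaces the equation K <- -3·J - 3·L - 3 with the constant K = -4.
H = max(J, K) - 2  [with J=1, K=-4]  = -1
D = 2·H + K + 6  [with H=-1, K=-4]  = 0
Without intervention: L = -J + 3  [with J=1]  = 2; K = -3·J - 3·L - 3  [with J=1, L=2]  = -12; H = max(J, K) - 2  [with J=1, K=-12]  = -1; D = 2·H + K + 6  [with H=-1, K=-12]  = -8.
Change = 0 − (-8) = 8.

8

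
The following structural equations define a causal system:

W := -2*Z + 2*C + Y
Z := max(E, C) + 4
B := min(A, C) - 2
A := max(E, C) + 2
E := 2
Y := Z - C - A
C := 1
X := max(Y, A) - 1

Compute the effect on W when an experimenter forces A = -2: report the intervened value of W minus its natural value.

The intervention breaks the incoming arrows to A: A := max(E, C) + 2 no longer applies, and A = -2.
Z = max(E, C) + 4  [with E=2, C=1]  = 6
Y = Z - C - A  [with Z=6, C=1, A=-2]  = 7
W = -2*Z + 2*C + Y  [with Z=6, C=1, Y=7]  = -3
Without intervention: A = max(E, C) + 2  [with E=2, C=1]  = 4; Z = max(E, C) + 4  [with E=2, C=1]  = 6; Y = Z - C - A  [with Z=6, C=1, A=4]  = 1; W = -2*Z + 2*C + Y  [with Z=6, C=1, Y=1]  = -9.
Change = -3 − (-9) = 6.

6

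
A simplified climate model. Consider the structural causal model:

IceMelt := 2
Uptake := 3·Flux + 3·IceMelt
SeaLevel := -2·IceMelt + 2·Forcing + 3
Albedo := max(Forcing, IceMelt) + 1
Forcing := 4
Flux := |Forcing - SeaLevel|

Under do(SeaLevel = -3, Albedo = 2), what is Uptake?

The joint intervention fixes SeaLevel = -3, Albedo = 2, removing each variable's own equation.
Flux = |Forcing - SeaLevel|  [with Forcing=4, SeaLevel=-3]  = 7
Uptake = 3·Flux + 3·IceMelt  [with Flux=7, IceMelt=2]  = 27

27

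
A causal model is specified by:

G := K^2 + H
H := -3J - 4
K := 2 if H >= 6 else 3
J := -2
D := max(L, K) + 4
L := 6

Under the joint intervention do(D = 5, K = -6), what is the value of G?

38

Setting D = 5, K = -6 by intervention discards those variables' equations.
H = -3J - 4  [with J=-2]  = 2
G = K^2 + H  [with K=-6, H=2]  = 38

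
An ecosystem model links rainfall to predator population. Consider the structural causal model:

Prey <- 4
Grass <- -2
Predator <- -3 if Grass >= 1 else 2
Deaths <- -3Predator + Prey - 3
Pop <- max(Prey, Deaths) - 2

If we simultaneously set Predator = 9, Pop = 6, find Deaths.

-26

The joint intervention fixes Predator = 9, Pop = 6, removing each variable's own equation.
Deaths = -3Predator + Prey - 3  [with Predator=9, Prey=4]  = -26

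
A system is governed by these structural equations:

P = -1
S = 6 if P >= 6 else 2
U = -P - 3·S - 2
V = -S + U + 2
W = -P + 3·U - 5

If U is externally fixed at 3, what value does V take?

The intervention breaks the incoming arrows to U: U = -P - 3·S - 2 no longer applies, and U = 3.
S = 6 if P >= 6 else 2  [with P=-1]  = 2
V = -S + U + 2  [with S=2, U=3]  = 3

3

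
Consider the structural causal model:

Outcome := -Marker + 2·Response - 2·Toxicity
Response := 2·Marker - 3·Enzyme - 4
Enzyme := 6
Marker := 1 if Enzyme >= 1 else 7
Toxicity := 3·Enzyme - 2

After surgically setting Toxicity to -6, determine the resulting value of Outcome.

-29

Intervening sets Toxicity = -6 and removes its equation (Toxicity := 3·Enzyme - 2).
Marker = 1 if Enzyme >= 1 else 7  [with Enzyme=6]  = 1
Response = 2·Marker - 3·Enzyme - 4  [with Marker=1, Enzyme=6]  = -20
Outcome = -Marker + 2·Response - 2·Toxicity  [with Marker=1, Response=-20, Toxicity=-6]  = -29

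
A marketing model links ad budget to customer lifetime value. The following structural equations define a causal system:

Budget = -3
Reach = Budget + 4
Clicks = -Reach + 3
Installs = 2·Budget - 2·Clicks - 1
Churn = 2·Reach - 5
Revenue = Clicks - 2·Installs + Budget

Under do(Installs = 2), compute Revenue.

-5

Under do(Installs=2), the mechanism Installs = 2·Budget - 2·Clicks - 1 is discarded; Installs is fixed at 2.
Reach = Budget + 4  [with Budget=-3]  = 1
Clicks = -Reach + 3  [with Reach=1]  = 2
Revenue = Clicks - 2·Installs + Budget  [with Clicks=2, Installs=2, Budget=-3]  = -5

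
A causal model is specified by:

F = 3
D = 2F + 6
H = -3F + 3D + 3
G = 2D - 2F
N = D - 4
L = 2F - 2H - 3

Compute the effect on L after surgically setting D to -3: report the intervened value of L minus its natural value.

90

Under do(D=-3), the mechanism D = 2F + 6 is discarded; D is fixed at -3.
H = -3F + 3D + 3  [with F=3, D=-3]  = -15
L = 2F - 2H - 3  [with F=3, H=-15]  = 33
Without intervention: D = 2F + 6  [with F=3]  = 12; H = -3F + 3D + 3  [with F=3, D=12]  = 30; L = 2F - 2H - 3  [with F=3, H=30]  = -57.
Change = 33 − (-57) = 90.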